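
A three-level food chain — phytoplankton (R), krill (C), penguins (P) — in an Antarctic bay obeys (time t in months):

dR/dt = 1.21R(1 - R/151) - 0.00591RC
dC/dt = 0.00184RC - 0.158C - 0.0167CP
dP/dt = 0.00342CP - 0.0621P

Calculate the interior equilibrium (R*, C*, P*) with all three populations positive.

From dP/dt = 0: 0.00342C* = 0.0621, so C* = 18.2.
From dR/dt = 0: 1.21(1 - R*/151) = 0.00591·18.2, giving R* = 151·(1 - 0.0887) = 138.
From dC/dt = 0: 0.00184·138 - 0.158 = 0.0167P*, so P* = 0.0952/0.0167 = 5.7.

R* ≈ 138, C* ≈ 18.2, P* ≈ 5.7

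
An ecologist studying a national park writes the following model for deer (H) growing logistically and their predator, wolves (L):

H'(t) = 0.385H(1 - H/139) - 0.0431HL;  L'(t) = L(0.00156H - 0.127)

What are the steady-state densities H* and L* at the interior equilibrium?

H* ≈ 81.4, L* ≈ 3.7

From dL/dt = 0 with L > 0: 0.00156H* = 0.127, so H* = 81.4.
Substitute into dH/dt = 0: 0.385(1 - 81.4/139) = 0.0431L*.
The bracket is 0.414, giving L* = 0.16/0.0431 = 3.7.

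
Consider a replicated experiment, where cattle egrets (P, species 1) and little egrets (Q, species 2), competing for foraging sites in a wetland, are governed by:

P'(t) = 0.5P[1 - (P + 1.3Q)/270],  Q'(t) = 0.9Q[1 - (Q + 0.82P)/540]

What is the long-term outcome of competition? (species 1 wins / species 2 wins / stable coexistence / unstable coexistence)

species 2 excludes species 1

Compare the nullcline intercepts: K1/α12 = 270/1.3 = 208 < K2 = 540; K2/α21 = 540/0.82 = 659 > K1 = 270.
Since the inequalities point opposite ways, species 2 can invade but species 1 cannot.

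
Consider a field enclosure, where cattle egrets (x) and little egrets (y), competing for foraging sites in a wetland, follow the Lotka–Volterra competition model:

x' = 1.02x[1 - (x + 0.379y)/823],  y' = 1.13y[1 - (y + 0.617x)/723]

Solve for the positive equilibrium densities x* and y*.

x* ≈ 717, y* ≈ 281

Setting both brackets to zero gives the nullclines x + 0.379y = 823 and 0.617x + y = 723.
Substituting y = 723 - 0.617x into the first: x(1 - 0.379·0.617) = 823 - 0.379·723.
So x* = 549/0.766 = 717, and then y* = 723 - 0.617·717 = 281.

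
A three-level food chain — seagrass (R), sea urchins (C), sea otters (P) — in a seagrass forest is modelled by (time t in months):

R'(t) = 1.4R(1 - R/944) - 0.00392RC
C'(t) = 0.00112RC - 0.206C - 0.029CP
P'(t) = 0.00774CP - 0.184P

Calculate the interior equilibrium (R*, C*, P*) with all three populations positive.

From dP/dt = 0: 0.00774C* = 0.184, so C* = 23.8.
From dR/dt = 0: 1.4(1 - R*/944) = 0.00392·23.8, giving R* = 944·(1 - 0.0666) = 881.
From dC/dt = 0: 0.00112·881 - 0.206 = 0.029P*, so P* = 0.781/0.029 = 26.9.

R* ≈ 881, C* ≈ 23.8, P* ≈ 26.9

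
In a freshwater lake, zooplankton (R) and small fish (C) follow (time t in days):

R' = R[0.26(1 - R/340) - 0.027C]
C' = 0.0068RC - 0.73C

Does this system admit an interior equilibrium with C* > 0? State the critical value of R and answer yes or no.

Threshold R = 107; K > 107, so yes, the predator persists.

The predator equation gives dC/dt > 0 only when R > 0.73/0.0068 = 107.
Without the predator, R → K = 340. Since 340 > 107, the predator can invade and persist.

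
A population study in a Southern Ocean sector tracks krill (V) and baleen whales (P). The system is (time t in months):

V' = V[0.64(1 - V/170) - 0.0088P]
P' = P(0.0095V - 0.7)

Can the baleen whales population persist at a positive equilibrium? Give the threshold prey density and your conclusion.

The predator equation gives dP/dt > 0 only when V > 0.7/0.0095 = 73.7.
Without the predator, V → K = 170. Since 170 > 73.7, the predator can invade and persist.

Threshold V = 73.7; K > 73.7, so yes, the predator persists.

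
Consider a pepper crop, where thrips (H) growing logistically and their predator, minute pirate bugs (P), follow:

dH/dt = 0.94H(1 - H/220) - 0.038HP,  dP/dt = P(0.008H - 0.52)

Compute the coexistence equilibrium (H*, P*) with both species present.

From dP/dt = 0 with P > 0: 0.008H* = 0.52, so H* = 65.
Substitute into dH/dt = 0: 0.94(1 - 65/220) = 0.038P*.
The bracket is 0.705, giving P* = 0.662/0.038 = 17.4.

H* ≈ 65, P* ≈ 17.4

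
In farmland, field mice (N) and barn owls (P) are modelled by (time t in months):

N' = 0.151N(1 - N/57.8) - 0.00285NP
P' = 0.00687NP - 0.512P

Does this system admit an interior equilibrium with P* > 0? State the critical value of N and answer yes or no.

Threshold N = 74.5; K < 74.5, so no, the predator goes extinct.

The predator equation gives dP/dt > 0 only when N > 0.512/0.00687 = 74.5.
Without the predator, N → K = 57.8. Since 57.8 < 74.5, the predator cannot invade.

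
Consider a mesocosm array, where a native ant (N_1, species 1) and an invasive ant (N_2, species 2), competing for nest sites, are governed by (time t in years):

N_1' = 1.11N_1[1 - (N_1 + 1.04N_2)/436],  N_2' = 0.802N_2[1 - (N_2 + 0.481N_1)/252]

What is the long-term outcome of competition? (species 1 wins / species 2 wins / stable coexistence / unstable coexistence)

Compare the nullcline intercepts: K1/α12 = 436/1.04 = 419 > K2 = 252; K2/α21 = 252/0.481 = 524 > K1 = 436.
Since both inequalities hold, each species can invade when rare, so the interior equilibrium is stable.

stable coexistence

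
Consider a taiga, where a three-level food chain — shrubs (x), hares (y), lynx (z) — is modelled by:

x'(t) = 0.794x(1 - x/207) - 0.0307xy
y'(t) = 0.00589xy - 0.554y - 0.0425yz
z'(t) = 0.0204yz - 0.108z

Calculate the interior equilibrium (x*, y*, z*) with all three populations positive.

x* ≈ 165, y* ≈ 5.29, z* ≈ 9.78

From dz/dt = 0: 0.0204y* = 0.108, so y* = 5.29.
From dx/dt = 0: 0.794(1 - x*/207) = 0.0307·5.29, giving x* = 207·(1 - 0.205) = 165.
From dy/dt = 0: 0.00589·165 - 0.554 = 0.0425z*, so z* = 0.416/0.0425 = 9.78.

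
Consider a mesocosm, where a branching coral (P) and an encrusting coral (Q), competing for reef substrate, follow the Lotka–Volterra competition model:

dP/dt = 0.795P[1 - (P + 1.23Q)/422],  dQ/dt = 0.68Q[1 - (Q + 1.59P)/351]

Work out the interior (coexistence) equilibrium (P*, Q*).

P* ≈ 10.2, Q* ≈ 335

Setting both brackets to zero gives the nullclines P + 1.23Q = 422 and 1.59P + Q = 351.
Substituting Q = 351 - 1.59P into the first: P(1 - 1.23·1.59) = 422 - 1.23·351.
So P* = -9.73/-0.956 = 10.2, and then Q* = 351 - 1.59·10.2 = 335.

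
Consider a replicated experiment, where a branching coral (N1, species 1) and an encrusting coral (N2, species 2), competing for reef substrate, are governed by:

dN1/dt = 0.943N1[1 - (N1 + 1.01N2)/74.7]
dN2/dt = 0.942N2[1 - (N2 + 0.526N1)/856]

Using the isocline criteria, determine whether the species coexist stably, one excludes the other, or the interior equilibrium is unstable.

species 2 excludes species 1

Compare the nullcline intercepts: K1/α12 = 74.7/1.01 = 74 < K2 = 856; K2/α21 = 856/0.526 = 1630 > K1 = 74.7.
Since the inequalities point opposite ways, species 2 can invade but species 1 cannot.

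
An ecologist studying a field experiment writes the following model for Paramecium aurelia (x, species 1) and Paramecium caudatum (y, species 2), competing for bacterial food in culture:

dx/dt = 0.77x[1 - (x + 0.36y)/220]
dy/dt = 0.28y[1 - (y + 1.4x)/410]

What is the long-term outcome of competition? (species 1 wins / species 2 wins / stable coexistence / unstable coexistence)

stable coexistence

Compare the nullcline intercepts: K1/α12 = 220/0.36 = 611 > K2 = 410; K2/α21 = 410/1.4 = 293 > K1 = 220.
Since both inequalities hold, each species can invade when rare, so the interior equilibrium is stable.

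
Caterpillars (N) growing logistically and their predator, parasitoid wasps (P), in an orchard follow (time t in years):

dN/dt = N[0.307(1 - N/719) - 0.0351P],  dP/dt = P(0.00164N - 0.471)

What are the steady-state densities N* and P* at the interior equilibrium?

N* ≈ 287, P* ≈ 5.25

From dP/dt = 0 with P > 0: 0.00164N* = 0.471, so N* = 287.
Substitute into dN/dt = 0: 0.307(1 - 287/719) = 0.0351P*.
The bracket is 0.601, giving P* = 0.184/0.0351 = 5.25.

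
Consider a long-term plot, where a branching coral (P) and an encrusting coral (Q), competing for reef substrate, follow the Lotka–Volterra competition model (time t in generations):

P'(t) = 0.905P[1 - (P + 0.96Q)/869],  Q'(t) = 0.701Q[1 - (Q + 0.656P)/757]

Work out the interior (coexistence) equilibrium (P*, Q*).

P* ≈ 384, Q* ≈ 505

Setting both brackets to zero gives the nullclines P + 0.96Q = 869 and 0.656P + Q = 757.
Substituting Q = 757 - 0.656P into the first: P(1 - 0.96·0.656) = 869 - 0.96·757.
So P* = 142/0.37 = 384, and then Q* = 757 - 0.656·384 = 505.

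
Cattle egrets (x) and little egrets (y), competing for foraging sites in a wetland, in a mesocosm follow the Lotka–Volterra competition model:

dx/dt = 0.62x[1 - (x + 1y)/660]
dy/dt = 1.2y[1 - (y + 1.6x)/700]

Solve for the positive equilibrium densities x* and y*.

x* ≈ 66.7, y* ≈ 593

Setting both brackets to zero gives the nullclines x + 1y = 660 and 1.6x + y = 700.
Substituting y = 700 - 1.6x into the first: x(1 - 1·1.6) = 660 - 1·700.
So x* = -40/-0.6 = 66.7, and then y* = 700 - 1.6·66.7 = 593.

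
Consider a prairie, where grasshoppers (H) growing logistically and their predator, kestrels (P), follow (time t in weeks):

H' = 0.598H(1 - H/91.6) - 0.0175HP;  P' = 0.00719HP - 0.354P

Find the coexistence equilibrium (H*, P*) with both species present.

From dP/dt = 0 with P > 0: 0.00719H* = 0.354, so H* = 49.2.
Substitute into dH/dt = 0: 0.598(1 - 49.2/91.6) = 0.0175P*.
The bracket is 0.462, giving P* = 0.277/0.0175 = 15.8.

H* ≈ 49.2, P* ≈ 15.8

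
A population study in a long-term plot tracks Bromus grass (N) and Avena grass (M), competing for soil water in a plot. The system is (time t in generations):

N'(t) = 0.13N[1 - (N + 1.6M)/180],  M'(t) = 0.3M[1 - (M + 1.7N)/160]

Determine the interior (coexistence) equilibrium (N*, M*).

N* ≈ 44.2, M* ≈ 84.9

Setting both brackets to zero gives the nullclines N + 1.6M = 180 and 1.7N + M = 160.
Substituting M = 160 - 1.7N into the first: N(1 - 1.6·1.7) = 180 - 1.6·160.
So N* = -76/-1.72 = 44.2, and then M* = 160 - 1.7·44.2 = 84.9.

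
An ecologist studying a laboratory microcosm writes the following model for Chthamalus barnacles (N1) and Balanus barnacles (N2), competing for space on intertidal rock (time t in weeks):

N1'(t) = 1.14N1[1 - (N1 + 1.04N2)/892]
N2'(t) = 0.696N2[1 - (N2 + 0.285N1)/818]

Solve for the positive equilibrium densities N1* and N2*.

Setting both brackets to zero gives the nullclines N1 + 1.04N2 = 892 and 0.285N1 + N2 = 818.
Substituting N2 = 818 - 0.285N1 into the first: N1(1 - 1.04·0.285) = 892 - 1.04·818.
So N1* = 41.3/0.704 = 58.7, and then N2* = 818 - 0.285·58.7 = 801.

N1* ≈ 58.7, N2* ≈ 801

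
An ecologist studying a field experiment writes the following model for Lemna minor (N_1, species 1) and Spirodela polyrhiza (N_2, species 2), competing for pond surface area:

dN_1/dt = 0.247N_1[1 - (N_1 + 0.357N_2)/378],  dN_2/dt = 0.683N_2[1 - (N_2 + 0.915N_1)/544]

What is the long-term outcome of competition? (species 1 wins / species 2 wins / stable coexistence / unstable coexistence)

Compare the nullcline intercepts: K1/α12 = 378/0.357 = 1060 > K2 = 544; K2/α21 = 544/0.915 = 595 > K1 = 378.
Since both inequalities hold, each species can invade when rare, so the interior equilibrium is stable.

stable coexistence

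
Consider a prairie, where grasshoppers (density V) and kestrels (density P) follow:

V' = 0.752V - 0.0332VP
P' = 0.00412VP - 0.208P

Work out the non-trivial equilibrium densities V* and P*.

Set dP/dt = 0 with P > 0: 0.00412V - 0.208 = 0, so V* = 0.208/0.00412 = 50.5.
Set dV/dt = 0 with V > 0: 0.752 - 0.0332P = 0, so P* = 0.752/0.0332 = 22.7.

V* ≈ 50.5, P* ≈ 22.7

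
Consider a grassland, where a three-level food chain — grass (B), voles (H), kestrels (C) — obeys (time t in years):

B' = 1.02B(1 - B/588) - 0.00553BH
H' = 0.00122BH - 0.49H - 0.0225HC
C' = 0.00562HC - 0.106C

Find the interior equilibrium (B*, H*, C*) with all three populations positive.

From dC/dt = 0: 0.00562H* = 0.106, so H* = 18.9.
From dB/dt = 0: 1.02(1 - B*/588) = 0.00553·18.9, giving B* = 588·(1 - 0.102) = 528.
From dH/dt = 0: 0.00122·528 - 0.49 = 0.0225C*, so C* = 0.154/0.0225 = 6.84.

B* ≈ 528, H* ≈ 18.9, C* ≈ 6.84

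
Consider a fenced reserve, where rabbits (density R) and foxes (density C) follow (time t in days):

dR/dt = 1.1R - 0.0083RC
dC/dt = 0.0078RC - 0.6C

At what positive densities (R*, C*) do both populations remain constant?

R* ≈ 76.9, C* ≈ 133

Set dC/dt = 0 with C > 0: 0.0078R - 0.6 = 0, so R* = 0.6/0.0078 = 76.9.
Set dR/dt = 0 with R > 0: 1.1 - 0.0083C = 0, so C* = 1.1/0.0083 = 133.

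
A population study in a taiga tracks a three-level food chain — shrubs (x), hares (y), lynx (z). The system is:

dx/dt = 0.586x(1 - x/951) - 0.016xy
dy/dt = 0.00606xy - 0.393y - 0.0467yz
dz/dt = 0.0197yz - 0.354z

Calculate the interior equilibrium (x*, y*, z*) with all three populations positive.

x* ≈ 484, y* ≈ 18, z* ≈ 54.4

From dz/dt = 0: 0.0197y* = 0.354, so y* = 18.
From dx/dt = 0: 0.586(1 - x*/951) = 0.016·18, giving x* = 951·(1 - 0.491) = 484.
From dy/dt = 0: 0.00606·484 - 0.393 = 0.0467z*, so z* = 2.54/0.0467 = 54.4.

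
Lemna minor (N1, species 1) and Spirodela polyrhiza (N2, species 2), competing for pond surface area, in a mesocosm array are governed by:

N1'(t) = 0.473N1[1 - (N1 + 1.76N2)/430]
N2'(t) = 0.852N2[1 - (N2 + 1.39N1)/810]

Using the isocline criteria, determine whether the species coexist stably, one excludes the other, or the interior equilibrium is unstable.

Compare the nullcline intercepts: K1/α12 = 430/1.76 = 244 < K2 = 810; K2/α21 = 810/1.39 = 583 > K1 = 430.
Since the inequalities point opposite ways, species 2 can invade but species 1 cannot.

species 2 excludes species 1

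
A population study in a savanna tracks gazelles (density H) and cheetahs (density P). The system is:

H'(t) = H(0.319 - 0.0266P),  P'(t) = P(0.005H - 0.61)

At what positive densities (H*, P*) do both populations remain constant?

H* ≈ 122, P* ≈ 12

Set dP/dt = 0 with P > 0: 0.005H - 0.61 = 0, so H* = 0.61/0.005 = 122.
Set dH/dt = 0 with H > 0: 0.319 - 0.0266P = 0, so P* = 0.319/0.0266 = 12.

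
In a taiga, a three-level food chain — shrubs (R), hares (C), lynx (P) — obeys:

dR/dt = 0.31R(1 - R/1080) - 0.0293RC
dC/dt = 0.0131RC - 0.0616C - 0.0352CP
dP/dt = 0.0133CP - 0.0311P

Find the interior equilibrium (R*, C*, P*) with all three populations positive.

From dP/dt = 0: 0.0133C* = 0.0311, so C* = 2.34.
From dR/dt = 0: 0.31(1 - R*/1080) = 0.0293·2.34, giving R* = 1080·(1 - 0.221) = 841.
From dC/dt = 0: 0.0131·841 - 0.0616 = 0.0352P*, so P* = 11/0.0352 = 311.

R* ≈ 841, C* ≈ 2.34, P* ≈ 311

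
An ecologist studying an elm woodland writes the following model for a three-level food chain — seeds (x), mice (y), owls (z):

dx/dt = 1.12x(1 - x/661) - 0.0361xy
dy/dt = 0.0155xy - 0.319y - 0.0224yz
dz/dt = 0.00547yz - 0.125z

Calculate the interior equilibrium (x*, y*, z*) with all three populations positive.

x* ≈ 174, y* ≈ 22.9, z* ≈ 106

From dz/dt = 0: 0.00547y* = 0.125, so y* = 22.9.
From dx/dt = 0: 1.12(1 - x*/661) = 0.0361·22.9, giving x* = 661·(1 - 0.737) = 174.
From dy/dt = 0: 0.0155·174 - 0.319 = 0.0224z*, so z* = 2.38/0.0224 = 106.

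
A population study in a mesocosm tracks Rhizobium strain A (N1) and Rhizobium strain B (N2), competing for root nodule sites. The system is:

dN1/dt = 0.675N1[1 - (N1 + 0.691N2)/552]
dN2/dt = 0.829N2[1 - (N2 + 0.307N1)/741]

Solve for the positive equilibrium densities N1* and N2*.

Setting both brackets to zero gives the nullclines N1 + 0.691N2 = 552 and 0.307N1 + N2 = 741.
Substituting N2 = 741 - 0.307N1 into the first: N1(1 - 0.691·0.307) = 552 - 0.691·741.
So N1* = 40/0.788 = 50.7, and then N2* = 741 - 0.307·50.7 = 725.

N1* ≈ 50.7, N2* ≈ 725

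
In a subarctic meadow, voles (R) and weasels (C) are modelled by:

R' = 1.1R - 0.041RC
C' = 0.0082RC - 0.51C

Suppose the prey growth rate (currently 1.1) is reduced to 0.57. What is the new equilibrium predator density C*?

At the interior fixed point, setting dR/dt = 0 with R > 0 fixes C* = (prey growth rate)/(RC coefficient) — independent of the other coefficients.
With the change, C* = 0.57/0.041 = 13.9; it falls from 26.8.

C* ≈ 13.9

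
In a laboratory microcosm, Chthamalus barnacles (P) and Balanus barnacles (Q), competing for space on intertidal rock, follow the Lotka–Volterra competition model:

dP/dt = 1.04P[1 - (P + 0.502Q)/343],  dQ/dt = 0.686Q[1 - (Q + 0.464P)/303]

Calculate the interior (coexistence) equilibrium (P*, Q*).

P* ≈ 249, Q* ≈ 188

Setting both brackets to zero gives the nullclines P + 0.502Q = 343 and 0.464P + Q = 303.
Substituting Q = 303 - 0.464P into the first: P(1 - 0.502·0.464) = 343 - 0.502·303.
So P* = 191/0.767 = 249, and then Q* = 303 - 0.464·249 = 188.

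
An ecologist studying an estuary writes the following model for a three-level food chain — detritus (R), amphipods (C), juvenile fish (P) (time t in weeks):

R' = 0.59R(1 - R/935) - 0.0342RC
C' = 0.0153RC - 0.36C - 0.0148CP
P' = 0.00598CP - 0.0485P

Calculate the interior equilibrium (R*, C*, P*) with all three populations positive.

From dP/dt = 0: 0.00598C* = 0.0485, so C* = 8.11.
From dR/dt = 0: 0.59(1 - R*/935) = 0.0342·8.11, giving R* = 935·(1 - 0.47) = 495.
From dC/dt = 0: 0.0153·495 - 0.36 = 0.0148P*, so P* = 7.22/0.0148 = 488.

R* ≈ 495, C* ≈ 8.11, P* ≈ 488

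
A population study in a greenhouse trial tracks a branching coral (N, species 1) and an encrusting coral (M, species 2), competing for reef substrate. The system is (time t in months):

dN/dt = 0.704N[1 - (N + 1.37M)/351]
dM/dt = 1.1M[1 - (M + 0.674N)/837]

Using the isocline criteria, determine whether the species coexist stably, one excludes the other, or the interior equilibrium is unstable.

species 2 excludes species 1

Compare the nullcline intercepts: K1/α12 = 351/1.37 = 256 < K2 = 837; K2/α21 = 837/0.674 = 1240 > K1 = 351.
Since the inequalities point opposite ways, species 2 can invade but species 1 cannot.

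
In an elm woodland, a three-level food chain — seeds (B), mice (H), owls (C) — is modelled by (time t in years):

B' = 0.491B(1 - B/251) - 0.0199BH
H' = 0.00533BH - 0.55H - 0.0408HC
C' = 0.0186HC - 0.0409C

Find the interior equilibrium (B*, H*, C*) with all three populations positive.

From dC/dt = 0: 0.0186H* = 0.0409, so H* = 2.2.
From dB/dt = 0: 0.491(1 - B*/251) = 0.0199·2.2, giving B* = 251·(1 - 0.0891) = 229.
From dH/dt = 0: 0.00533·229 - 0.55 = 0.0408C*, so C* = 0.669/0.0408 = 16.4.

B* ≈ 229, H* ≈ 2.2, C* ≈ 16.4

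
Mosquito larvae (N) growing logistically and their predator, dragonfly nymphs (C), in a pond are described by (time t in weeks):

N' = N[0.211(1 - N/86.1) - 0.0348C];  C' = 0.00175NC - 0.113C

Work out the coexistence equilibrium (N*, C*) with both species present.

From dC/dt = 0 with C > 0: 0.00175N* = 0.113, so N* = 64.6.
Substitute into dN/dt = 0: 0.211(1 - 64.6/86.1) = 0.0348C*.
The bracket is 0.25, giving C* = 0.0528/0.0348 = 1.52.

N* ≈ 64.6, C* ≈ 1.52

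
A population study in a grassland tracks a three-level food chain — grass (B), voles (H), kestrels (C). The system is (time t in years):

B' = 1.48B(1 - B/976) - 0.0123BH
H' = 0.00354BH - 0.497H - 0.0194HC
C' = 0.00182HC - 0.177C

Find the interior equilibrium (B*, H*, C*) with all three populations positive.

B* ≈ 187, H* ≈ 97.3, C* ≈ 8.53

From dC/dt = 0: 0.00182H* = 0.177, so H* = 97.3.
From dB/dt = 0: 1.48(1 - B*/976) = 0.0123·97.3, giving B* = 976·(1 - 0.808) = 187.
From dH/dt = 0: 0.00354·187 - 0.497 = 0.0194C*, so C* = 0.166/0.0194 = 8.53.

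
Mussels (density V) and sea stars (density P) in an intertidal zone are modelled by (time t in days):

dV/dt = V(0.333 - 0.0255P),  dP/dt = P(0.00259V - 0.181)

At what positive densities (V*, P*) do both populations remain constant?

Set dP/dt = 0 with P > 0: 0.00259V - 0.181 = 0, so V* = 0.181/0.00259 = 69.9.
Set dV/dt = 0 with V > 0: 0.333 - 0.0255P = 0, so P* = 0.333/0.0255 = 13.1.

V* ≈ 69.9, P* ≈ 13.1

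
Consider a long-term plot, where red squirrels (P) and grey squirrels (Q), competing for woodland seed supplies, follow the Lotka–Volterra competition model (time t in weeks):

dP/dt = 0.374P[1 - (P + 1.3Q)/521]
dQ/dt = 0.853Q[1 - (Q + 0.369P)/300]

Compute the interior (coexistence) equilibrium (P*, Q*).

P* ≈ 252, Q* ≈ 207

Setting both brackets to zero gives the nullclines P + 1.3Q = 521 and 0.369P + Q = 300.
Substituting Q = 300 - 0.369P into the first: P(1 - 1.3·0.369) = 521 - 1.3·300.
So P* = 131/0.52 = 252, and then Q* = 300 - 0.369·252 = 207.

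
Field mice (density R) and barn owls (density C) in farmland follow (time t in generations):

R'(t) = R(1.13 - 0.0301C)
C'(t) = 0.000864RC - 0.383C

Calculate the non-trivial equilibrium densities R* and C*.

Set dC/dt = 0 with C > 0: 0.000864R - 0.383 = 0, so R* = 0.383/0.000864 = 443.
Set dR/dt = 0 with R > 0: 1.13 - 0.0301C = 0, so C* = 1.13/0.0301 = 37.5.

R* ≈ 443, C* ≈ 37.5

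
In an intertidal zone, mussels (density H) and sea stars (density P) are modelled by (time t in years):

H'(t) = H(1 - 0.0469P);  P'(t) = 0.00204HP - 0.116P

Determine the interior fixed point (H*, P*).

Set dP/dt = 0 with P > 0: 0.00204H - 0.116 = 0, so H* = 0.116/0.00204 = 56.9.
Set dH/dt = 0 with H > 0: 1 - 0.0469P = 0, so P* = 1/0.0469 = 21.3.

H* ≈ 56.9, P* ≈ 21.3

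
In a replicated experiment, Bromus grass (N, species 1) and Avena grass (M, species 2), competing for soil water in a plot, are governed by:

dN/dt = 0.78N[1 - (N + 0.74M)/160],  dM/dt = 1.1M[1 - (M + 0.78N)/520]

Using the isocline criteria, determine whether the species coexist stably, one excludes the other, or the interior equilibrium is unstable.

species 2 excludes species 1

Compare the nullcline intercepts: K1/α12 = 160/0.74 = 216 < K2 = 520; K2/α21 = 520/0.78 = 667 > K1 = 160.
Since the inequalities point opposite ways, species 2 can invade but species 1 cannot.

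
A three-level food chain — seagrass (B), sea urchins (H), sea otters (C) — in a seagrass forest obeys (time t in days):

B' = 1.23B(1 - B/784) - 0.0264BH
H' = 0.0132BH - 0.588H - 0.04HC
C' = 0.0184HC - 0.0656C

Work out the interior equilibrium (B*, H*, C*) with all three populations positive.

B* ≈ 724, H* ≈ 3.57, C* ≈ 224

From dC/dt = 0: 0.0184H* = 0.0656, so H* = 3.57.
From dB/dt = 0: 1.23(1 - B*/784) = 0.0264·3.57, giving B* = 784·(1 - 0.0765) = 724.
From dH/dt = 0: 0.0132·724 - 0.588 = 0.04C*, so C* = 8.97/0.04 = 224.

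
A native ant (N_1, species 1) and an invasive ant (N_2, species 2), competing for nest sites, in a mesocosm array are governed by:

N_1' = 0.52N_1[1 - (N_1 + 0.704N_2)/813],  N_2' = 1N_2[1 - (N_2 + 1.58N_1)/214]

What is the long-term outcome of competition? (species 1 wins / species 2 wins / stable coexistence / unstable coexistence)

Compare the nullcline intercepts: K1/α12 = 813/0.704 = 1150 > K2 = 214; K2/α21 = 214/1.58 = 135 < K1 = 813.
Since the inequalities point opposite ways, species 1 can invade but species 2 cannot.

species 1 excludes species 2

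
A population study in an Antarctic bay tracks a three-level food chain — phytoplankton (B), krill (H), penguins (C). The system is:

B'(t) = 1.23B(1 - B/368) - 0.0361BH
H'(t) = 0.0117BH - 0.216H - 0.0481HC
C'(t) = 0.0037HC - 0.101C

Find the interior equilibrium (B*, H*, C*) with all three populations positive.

B* ≈ 73.2, H* ≈ 27.3, C* ≈ 13.3

From dC/dt = 0: 0.0037H* = 0.101, so H* = 27.3.
From dB/dt = 0: 1.23(1 - B*/368) = 0.0361·27.3, giving B* = 368·(1 - 0.801) = 73.2.
From dH/dt = 0: 0.0117·73.2 - 0.216 = 0.0481C*, so C* = 0.64/0.0481 = 13.3.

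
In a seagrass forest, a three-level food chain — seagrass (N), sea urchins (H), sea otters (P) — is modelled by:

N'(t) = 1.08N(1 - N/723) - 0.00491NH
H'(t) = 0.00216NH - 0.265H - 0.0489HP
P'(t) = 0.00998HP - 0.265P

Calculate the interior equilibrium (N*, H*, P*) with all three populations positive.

N* ≈ 636, H* ≈ 26.6, P* ≈ 22.7

From dP/dt = 0: 0.00998H* = 0.265, so H* = 26.6.
From dN/dt = 0: 1.08(1 - N*/723) = 0.00491·26.6, giving N* = 723·(1 - 0.121) = 636.
From dH/dt = 0: 0.00216·636 - 0.265 = 0.0489P*, so P* = 1.11/0.0489 = 22.7.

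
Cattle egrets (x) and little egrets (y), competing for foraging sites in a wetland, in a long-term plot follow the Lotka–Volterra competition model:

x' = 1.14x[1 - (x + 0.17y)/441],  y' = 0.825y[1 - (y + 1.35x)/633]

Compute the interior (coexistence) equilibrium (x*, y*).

Setting both brackets to zero gives the nullclines x + 0.17y = 441 and 1.35x + y = 633.
Substituting y = 633 - 1.35x into the first: x(1 - 0.17·1.35) = 441 - 0.17·633.
So x* = 333/0.77 = 433, and then y* = 633 - 1.35·433 = 48.9.

x* ≈ 433, y* ≈ 48.9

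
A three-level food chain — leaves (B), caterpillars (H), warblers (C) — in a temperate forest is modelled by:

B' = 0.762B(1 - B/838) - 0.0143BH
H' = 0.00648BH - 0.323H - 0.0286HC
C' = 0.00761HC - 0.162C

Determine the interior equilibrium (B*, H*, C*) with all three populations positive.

From dC/dt = 0: 0.00761H* = 0.162, so H* = 21.3.
From dB/dt = 0: 0.762(1 - B*/838) = 0.0143·21.3, giving B* = 838·(1 - 0.399) = 503.
From dH/dt = 0: 0.00648·503 - 0.323 = 0.0286C*, so C* = 2.94/0.0286 = 103.

B* ≈ 503, H* ≈ 21.3, C* ≈ 103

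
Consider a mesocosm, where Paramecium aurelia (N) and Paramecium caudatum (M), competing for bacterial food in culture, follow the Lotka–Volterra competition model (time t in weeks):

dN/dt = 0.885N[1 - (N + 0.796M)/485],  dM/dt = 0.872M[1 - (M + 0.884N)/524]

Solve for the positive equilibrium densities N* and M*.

Setting both brackets to zero gives the nullclines N + 0.796M = 485 and 0.884N + M = 524.
Substituting M = 524 - 0.884N into the first: N(1 - 0.796·0.884) = 485 - 0.796·524.
So N* = 67.9/0.296 = 229, and then M* = 524 - 0.884·229 = 321.

N* ≈ 229, M* ≈ 321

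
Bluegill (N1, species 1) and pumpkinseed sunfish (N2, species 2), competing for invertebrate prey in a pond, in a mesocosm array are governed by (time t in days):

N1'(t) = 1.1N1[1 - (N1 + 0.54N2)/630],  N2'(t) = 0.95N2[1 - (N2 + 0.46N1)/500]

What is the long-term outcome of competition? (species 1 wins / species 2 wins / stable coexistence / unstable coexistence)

stable coexistence

Compare the nullcline intercepts: K1/α12 = 630/0.54 = 1170 > K2 = 500; K2/α21 = 500/0.46 = 1090 > K1 = 630.
Since both inequalities hold, each species can invade when rare, so the interior equilibrium is stable.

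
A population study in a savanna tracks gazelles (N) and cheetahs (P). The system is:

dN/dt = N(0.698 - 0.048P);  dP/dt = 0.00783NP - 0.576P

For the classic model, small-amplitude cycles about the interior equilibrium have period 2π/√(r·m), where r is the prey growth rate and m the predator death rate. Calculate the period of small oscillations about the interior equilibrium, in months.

Here r = 0.698 and m = 0.576, so r·m = 0.402.
ω = √0.402 = 0.634 per month, hence T = 2π/ω ≈ 9.91 months.

T ≈ 9.91 months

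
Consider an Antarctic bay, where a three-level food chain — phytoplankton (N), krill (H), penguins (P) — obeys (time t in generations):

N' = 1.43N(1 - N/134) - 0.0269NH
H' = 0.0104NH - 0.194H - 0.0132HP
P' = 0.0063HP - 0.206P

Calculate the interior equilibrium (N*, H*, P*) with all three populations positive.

N* ≈ 51.6, H* ≈ 32.7, P* ≈ 25.9

From dP/dt = 0: 0.0063H* = 0.206, so H* = 32.7.
From dN/dt = 0: 1.43(1 - N*/134) = 0.0269·32.7, giving N* = 134·(1 - 0.615) = 51.6.
From dH/dt = 0: 0.0104·51.6 - 0.194 = 0.0132P*, so P* = 0.342/0.0132 = 25.9.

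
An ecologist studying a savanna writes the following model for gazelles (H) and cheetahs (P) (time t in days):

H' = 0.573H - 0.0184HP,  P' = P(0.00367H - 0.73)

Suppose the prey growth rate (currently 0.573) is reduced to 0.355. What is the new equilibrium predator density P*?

P* ≈ 19.3

At the interior fixed point, setting dH/dt = 0 with H > 0 fixes P* = (prey growth rate)/(HP coefficient) — independent of the other coefficients.
With the change, P* = 0.355/0.0184 = 19.3; it falls from 31.1.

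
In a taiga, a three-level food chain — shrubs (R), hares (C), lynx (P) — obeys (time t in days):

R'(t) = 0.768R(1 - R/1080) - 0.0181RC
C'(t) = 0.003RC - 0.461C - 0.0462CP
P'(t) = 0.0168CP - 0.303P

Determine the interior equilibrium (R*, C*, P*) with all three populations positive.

From dP/dt = 0: 0.0168C* = 0.303, so C* = 18.
From dR/dt = 0: 0.768(1 - R*/1080) = 0.0181·18, giving R* = 1080·(1 - 0.425) = 621.
From dC/dt = 0: 0.003·621 - 0.461 = 0.0462P*, so P* = 1.4/0.0462 = 30.3.

R* ≈ 621, C* ≈ 18, P* ≈ 30.3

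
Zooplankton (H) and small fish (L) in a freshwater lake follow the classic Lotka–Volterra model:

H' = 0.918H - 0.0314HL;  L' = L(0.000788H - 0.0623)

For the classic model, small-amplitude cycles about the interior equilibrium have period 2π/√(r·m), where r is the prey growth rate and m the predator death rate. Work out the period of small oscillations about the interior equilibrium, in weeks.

Here r = 0.918 and m = 0.0623, so r·m = 0.0572.
ω = √0.0572 = 0.239 per week, hence T = 2π/ω ≈ 26.3 weeks.

T ≈ 26.3 weeks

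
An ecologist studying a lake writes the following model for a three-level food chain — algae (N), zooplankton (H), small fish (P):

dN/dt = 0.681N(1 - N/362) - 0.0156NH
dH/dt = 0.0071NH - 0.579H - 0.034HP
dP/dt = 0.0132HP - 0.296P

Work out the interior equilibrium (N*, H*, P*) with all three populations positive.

From dP/dt = 0: 0.0132H* = 0.296, so H* = 22.4.
From dN/dt = 0: 0.681(1 - N*/362) = 0.0156·22.4, giving N* = 362·(1 - 0.514) = 176.
From dH/dt = 0: 0.0071·176 - 0.579 = 0.034P*, so P* = 0.671/0.034 = 19.7.

N* ≈ 176, H* ≈ 22.4, P* ≈ 19.7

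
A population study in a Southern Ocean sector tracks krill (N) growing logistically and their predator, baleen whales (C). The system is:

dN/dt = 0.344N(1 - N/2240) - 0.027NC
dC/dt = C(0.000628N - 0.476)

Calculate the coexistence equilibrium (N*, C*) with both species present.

From dC/dt = 0 with C > 0: 0.000628N* = 0.476, so N* = 758.
Substitute into dN/dt = 0: 0.344(1 - 758/2240) = 0.027C*.
The bracket is 0.662, giving C* = 0.228/0.027 = 8.43.

N* ≈ 758, C* ≈ 8.43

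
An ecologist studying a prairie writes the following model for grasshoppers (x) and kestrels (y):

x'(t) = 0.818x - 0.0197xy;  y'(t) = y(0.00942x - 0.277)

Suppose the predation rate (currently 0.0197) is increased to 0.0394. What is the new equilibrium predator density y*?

y* ≈ 20.8

At the interior fixed point, setting dx/dt = 0 with x > 0 fixes y* = (prey growth rate)/(xy coefficient) — independent of the other coefficients.
With the change, y* = 0.818/0.0394 = 20.8; it falls from 41.5.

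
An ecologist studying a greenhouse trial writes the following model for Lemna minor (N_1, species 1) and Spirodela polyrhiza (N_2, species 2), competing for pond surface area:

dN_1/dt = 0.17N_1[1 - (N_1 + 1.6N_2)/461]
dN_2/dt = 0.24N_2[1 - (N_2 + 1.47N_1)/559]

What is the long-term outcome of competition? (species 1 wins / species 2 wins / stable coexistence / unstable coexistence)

Compare the nullcline intercepts: K1/α12 = 461/1.6 = 288 < K2 = 559; K2/α21 = 559/1.47 = 380 < K1 = 461.
Since both are reversed, neither can invade when rare; the interior point is a saddle.

unstable coexistence (outcome depends on initial conditions)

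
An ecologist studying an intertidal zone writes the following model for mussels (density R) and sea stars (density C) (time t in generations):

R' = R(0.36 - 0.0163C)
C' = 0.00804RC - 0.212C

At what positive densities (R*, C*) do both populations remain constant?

Set dC/dt = 0 with C > 0: 0.00804R - 0.212 = 0, so R* = 0.212/0.00804 = 26.4.
Set dR/dt = 0 with R > 0: 0.36 - 0.0163C = 0, so C* = 0.36/0.0163 = 22.1.

R* ≈ 26.4, C* ≈ 22.1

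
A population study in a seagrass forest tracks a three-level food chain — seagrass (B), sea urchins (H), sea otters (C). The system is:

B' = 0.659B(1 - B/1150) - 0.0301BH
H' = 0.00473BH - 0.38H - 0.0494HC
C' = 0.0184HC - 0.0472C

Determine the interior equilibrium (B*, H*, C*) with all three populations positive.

From dC/dt = 0: 0.0184H* = 0.0472, so H* = 2.57.
From dB/dt = 0: 0.659(1 - B*/1150) = 0.0301·2.57, giving B* = 1150·(1 - 0.117) = 1020.
From dH/dt = 0: 0.00473·1020 - 0.38 = 0.0494C*, so C* = 4.42/0.0494 = 89.5.

B* ≈ 1020, H* ≈ 2.57, C* ≈ 89.5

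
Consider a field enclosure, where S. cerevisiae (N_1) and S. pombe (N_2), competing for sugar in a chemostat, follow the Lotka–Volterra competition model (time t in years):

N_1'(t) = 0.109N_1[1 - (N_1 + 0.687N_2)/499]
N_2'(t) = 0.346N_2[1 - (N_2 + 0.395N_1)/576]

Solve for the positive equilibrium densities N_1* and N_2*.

N_1* ≈ 142, N_2* ≈ 520

Setting both brackets to zero gives the nullclines N_1 + 0.687N_2 = 499 and 0.395N_1 + N_2 = 576.
Substituting N_2 = 576 - 0.395N_1 into the first: N_1(1 - 0.687·0.395) = 499 - 0.687·576.
So N_1* = 103/0.729 = 142, and then N_2* = 576 - 0.395·142 = 520.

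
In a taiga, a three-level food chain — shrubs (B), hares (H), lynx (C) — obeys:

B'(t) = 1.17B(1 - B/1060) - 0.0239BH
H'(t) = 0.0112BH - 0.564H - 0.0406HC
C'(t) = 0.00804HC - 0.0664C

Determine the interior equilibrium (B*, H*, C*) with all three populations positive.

B* ≈ 881, H* ≈ 8.26, C* ≈ 229

From dC/dt = 0: 0.00804H* = 0.0664, so H* = 8.26.
From dB/dt = 0: 1.17(1 - B*/1060) = 0.0239·8.26, giving B* = 1060·(1 - 0.169) = 881.
From dH/dt = 0: 0.0112·881 - 0.564 = 0.0406C*, so C* = 9.31/0.0406 = 229.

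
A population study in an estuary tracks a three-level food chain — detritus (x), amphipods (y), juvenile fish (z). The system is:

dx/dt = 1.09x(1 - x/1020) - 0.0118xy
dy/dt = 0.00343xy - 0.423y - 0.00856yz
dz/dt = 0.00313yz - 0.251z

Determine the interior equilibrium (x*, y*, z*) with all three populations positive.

From dz/dt = 0: 0.00313y* = 0.251, so y* = 80.2.
From dx/dt = 0: 1.09(1 - x*/1020) = 0.0118·80.2, giving x* = 1020·(1 - 0.868) = 135.
From dy/dt = 0: 0.00343·135 - 0.423 = 0.00856z*, so z* = 0.0384/0.00856 = 4.48.

x* ≈ 135, y* ≈ 80.2, z* ≈ 4.48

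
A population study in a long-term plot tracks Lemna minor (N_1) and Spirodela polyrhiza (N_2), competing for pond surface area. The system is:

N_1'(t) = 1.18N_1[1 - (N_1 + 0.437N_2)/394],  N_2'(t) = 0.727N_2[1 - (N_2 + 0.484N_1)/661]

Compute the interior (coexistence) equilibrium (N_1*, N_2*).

N_1* ≈ 133, N_2* ≈ 596

Setting both brackets to zero gives the nullclines N_1 + 0.437N_2 = 394 and 0.484N_1 + N_2 = 661.
Substituting N_2 = 661 - 0.484N_1 into the first: N_1(1 - 0.437·0.484) = 394 - 0.437·661.
So N_1* = 105/0.788 = 133, and then N_2* = 661 - 0.484·133 = 596.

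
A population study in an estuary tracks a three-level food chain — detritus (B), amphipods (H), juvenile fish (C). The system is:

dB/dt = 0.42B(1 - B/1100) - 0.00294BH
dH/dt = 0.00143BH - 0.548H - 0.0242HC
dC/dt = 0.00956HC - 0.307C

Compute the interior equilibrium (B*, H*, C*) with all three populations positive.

From dC/dt = 0: 0.00956H* = 0.307, so H* = 32.1.
From dB/dt = 0: 0.42(1 - B*/1100) = 0.00294·32.1, giving B* = 1100·(1 - 0.225) = 853.
From dH/dt = 0: 0.00143·853 - 0.548 = 0.0242C*, so C* = 0.671/0.0242 = 27.7.

B* ≈ 853, H* ≈ 32.1, C* ≈ 27.7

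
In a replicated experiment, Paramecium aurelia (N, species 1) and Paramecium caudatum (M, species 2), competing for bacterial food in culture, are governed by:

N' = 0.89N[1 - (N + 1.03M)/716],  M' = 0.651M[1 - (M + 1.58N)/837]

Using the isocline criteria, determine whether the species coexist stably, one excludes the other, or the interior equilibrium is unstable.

unstable coexistence (outcome depends on initial conditions)

Compare the nullcline intercepts: K1/α12 = 716/1.03 = 695 < K2 = 837; K2/α21 = 837/1.58 = 530 < K1 = 716.
Since both are reversed, neither can invade when rare; the interior point is a saddle.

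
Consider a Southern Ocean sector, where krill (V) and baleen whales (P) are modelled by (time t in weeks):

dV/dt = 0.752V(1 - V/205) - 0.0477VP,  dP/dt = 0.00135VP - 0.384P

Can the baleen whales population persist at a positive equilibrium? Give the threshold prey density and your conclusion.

Threshold V = 284; K < 284, so no, the predator goes extinct.

The predator equation gives dP/dt > 0 only when V > 0.384/0.00135 = 284.
Without the predator, V → K = 205. Since 205 < 284, the predator cannot invade.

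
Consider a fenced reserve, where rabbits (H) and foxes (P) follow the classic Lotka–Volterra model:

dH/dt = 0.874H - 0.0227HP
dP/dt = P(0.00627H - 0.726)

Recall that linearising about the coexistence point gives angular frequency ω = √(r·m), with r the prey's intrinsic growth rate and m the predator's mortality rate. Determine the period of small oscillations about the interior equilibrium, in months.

Here r = 0.874 and m = 0.726, so r·m = 0.635.
ω = √0.635 = 0.797 per month, hence T = 2π/ω ≈ 7.89 months.

T ≈ 7.89 months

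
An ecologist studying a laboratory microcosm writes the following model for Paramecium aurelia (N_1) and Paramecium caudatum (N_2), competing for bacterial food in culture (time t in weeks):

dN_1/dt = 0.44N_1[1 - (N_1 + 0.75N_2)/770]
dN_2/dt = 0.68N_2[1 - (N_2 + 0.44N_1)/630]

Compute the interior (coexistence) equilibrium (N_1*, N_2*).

Setting both brackets to zero gives the nullclines N_1 + 0.75N_2 = 770 and 0.44N_1 + N_2 = 630.
Substituting N_2 = 630 - 0.44N_1 into the first: N_1(1 - 0.75·0.44) = 770 - 0.75·630.
So N_1* = 298/0.67 = 444, and then N_2* = 630 - 0.44·444 = 435.

N_1* ≈ 444, N_2* ≈ 435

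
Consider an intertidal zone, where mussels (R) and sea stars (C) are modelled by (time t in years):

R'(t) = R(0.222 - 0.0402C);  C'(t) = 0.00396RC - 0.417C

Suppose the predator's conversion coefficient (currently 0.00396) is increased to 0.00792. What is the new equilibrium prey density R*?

R* ≈ 52.7

At the interior fixed point, setting dC/dt = 0 with C > 0 fixes R* = (predator death rate)/(RC coefficient) — independent of the other coefficients.
With the change, R* = 0.417/0.00792 = 52.7; it falls from 105.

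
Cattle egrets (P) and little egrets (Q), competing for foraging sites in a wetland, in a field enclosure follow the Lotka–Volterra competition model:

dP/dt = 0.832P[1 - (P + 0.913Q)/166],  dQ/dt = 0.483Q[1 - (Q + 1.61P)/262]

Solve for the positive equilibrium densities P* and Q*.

P* ≈ 156, Q* ≈ 11.2

Setting both brackets to zero gives the nullclines P + 0.913Q = 166 and 1.61P + Q = 262.
Substituting Q = 262 - 1.61P into the first: P(1 - 0.913·1.61) = 166 - 0.913·262.
So P* = -73.2/-0.47 = 156, and then Q* = 262 - 1.61·156 = 11.2.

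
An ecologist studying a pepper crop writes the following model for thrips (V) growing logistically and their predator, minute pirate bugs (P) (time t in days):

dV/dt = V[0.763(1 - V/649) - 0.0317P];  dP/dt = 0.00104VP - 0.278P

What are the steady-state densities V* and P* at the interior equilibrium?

V* ≈ 267, P* ≈ 14.2

From dP/dt = 0 with P > 0: 0.00104V* = 0.278, so V* = 267.
Substitute into dV/dt = 0: 0.763(1 - 267/649) = 0.0317P*.
The bracket is 0.588, giving P* = 0.449/0.0317 = 14.2.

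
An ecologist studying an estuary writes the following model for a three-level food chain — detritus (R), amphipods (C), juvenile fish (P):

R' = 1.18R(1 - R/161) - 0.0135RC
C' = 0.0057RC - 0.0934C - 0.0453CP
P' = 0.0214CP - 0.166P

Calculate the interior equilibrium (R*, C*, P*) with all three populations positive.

R* ≈ 147, C* ≈ 7.76, P* ≈ 16.4

From dP/dt = 0: 0.0214C* = 0.166, so C* = 7.76.
From dR/dt = 0: 1.18(1 - R*/161) = 0.0135·7.76, giving R* = 161·(1 - 0.0887) = 147.
From dC/dt = 0: 0.0057·147 - 0.0934 = 0.0453P*, so P* = 0.743/0.0453 = 16.4.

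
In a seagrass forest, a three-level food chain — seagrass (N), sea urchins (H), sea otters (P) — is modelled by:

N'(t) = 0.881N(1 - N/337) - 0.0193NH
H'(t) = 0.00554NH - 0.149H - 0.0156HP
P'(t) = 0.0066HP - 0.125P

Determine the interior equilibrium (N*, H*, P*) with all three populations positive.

N* ≈ 197, H* ≈ 18.9, P* ≈ 60.5

From dP/dt = 0: 0.0066H* = 0.125, so H* = 18.9.
From dN/dt = 0: 0.881(1 - N*/337) = 0.0193·18.9, giving N* = 337·(1 - 0.415) = 197.
From dH/dt = 0: 0.00554·197 - 0.149 = 0.0156P*, so P* = 0.943/0.0156 = 60.5.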